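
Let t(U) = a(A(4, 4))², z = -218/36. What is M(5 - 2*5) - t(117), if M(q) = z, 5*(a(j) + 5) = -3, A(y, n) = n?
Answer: -16837/450 ≈ -37.416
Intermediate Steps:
a(j) = -28/5 (a(j) = -5 + (⅕)*(-3) = -5 - ⅗ = -28/5)
z = -109/18 (z = -218*1/36 = -109/18 ≈ -6.0556)
M(q) = -109/18
t(U) = 784/25 (t(U) = (-28/5)² = 784/25)
M(5 - 2*5) - t(117) = -109/18 - 1*784/25 = -109/18 - 784/25 = -16837/450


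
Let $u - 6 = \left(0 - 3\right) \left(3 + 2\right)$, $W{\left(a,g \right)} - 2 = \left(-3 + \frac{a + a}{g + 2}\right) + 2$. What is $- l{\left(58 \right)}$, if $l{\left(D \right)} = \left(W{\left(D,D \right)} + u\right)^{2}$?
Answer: $- \frac{8281}{225} \approx -36.804$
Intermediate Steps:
$W{\left(a,g \right)} = 1 + \frac{2 a}{2 + g}$ ($W{\left(a,g \right)} = 2 + \left(\left(-3 + \frac{a + a}{g + 2}\right) + 2\right) = 2 + \left(\left(-3 + \frac{2 a}{2 + g}\right) + 2\right) = 2 + \left(-1 + \frac{2 a}{2 + g}\right) = 1 + \frac{2 a}{2 + g}$)
$u = -9$ ($u = 6 + \left(0 - 3\right) \left(3 + 2\right) = 6 - 15 = -9$)
$l{\left(D \right)} = \left(-9 + \frac{2 + 3 D}{2 + D}\right)^{2}$ ($l{\left(D \right)} = \left(\frac{2 + D + 2 D}{2 + D} - 9\right)^{2} = \left(\frac{2 + 3 D}{2 + D} - 9\right)^{2} = \left(-9 + \frac{2 + 3 D}{2 + D}\right)^{2}$)
$- l{\left(58 \right)} = - \frac{4 \left(8 + 3 \cdot 58\right)^{2}}{\left(2 + 58\right)^{2}} = - \frac{4 \left(8 + 174\right)^{2}}{3600} = - \frac{4 \cdot 182^{2}}{3600} = - \frac{4 \cdot 33124}{3600} = \left(-1\right) \frac{8281}{225} = - \frac{8281}{225}$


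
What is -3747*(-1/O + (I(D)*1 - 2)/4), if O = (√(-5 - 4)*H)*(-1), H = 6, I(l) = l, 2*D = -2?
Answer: 11241/4 + 1249*I/6 ≈ 2810.3 + 208.17*I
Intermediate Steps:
D = -1 (D = (½)*(-2) = -1)
O = -18*I (O = (√(-5 - 4)*6)*(-1) = (√(-9)*6)*(-1) = ((3*I)*6)*(-1) = (18*I)*(-1) = -18*I ≈ -18.0*I)
-3747*(-1/O + (I(D)*1 - 2)/4) = -3747*(-1/((-18*I)) + (-1*1 - 2)/4) = -3747*(-I/18 + (-1 - 2)*(¼)) = -3747*(-I/18 - 3*¼) = -3747*(-I/18 - ¾) = -3747*(-¾ - I/18) = 11241/4 + 1249*I/6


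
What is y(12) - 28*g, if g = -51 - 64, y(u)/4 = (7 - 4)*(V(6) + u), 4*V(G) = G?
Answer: 3382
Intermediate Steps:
V(G) = G/4
y(u) = 18 + 12*u (y(u) = 4*((7 - 4)*((1/4)*6 + u)) = 4*(3*(3/2 + u)) = 4*(9/2 + 3*u) = 18 + 12*u)
g = -115
y(12) - 28*g = (18 + 12*12) - 28*(-115) = (18 + 144) + 3220 = 162 + 3220 = 3382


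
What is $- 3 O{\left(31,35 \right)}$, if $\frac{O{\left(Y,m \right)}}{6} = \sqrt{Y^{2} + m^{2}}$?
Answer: $- 18 \sqrt{2186} \approx -841.58$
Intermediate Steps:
$O{\left(Y,m \right)} = 6 \sqrt{Y^{2} + m^{2}}$
$- 3 O{\left(31,35 \right)} = - 3 \cdot 6 \sqrt{31^{2} + 35^{2}} = - 3 \cdot 6 \sqrt{961 + 1225} = - 3 \cdot 6 \sqrt{2186} = - 18 \sqrt{2186}$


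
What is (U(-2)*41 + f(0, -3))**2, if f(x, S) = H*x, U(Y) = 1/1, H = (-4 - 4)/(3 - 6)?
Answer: 1681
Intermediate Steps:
H = 8/3 (H = -8/(-3) = -8*(-1/3) = 8/3 ≈ 2.6667)
U(Y) = 1
f(x, S) = 8*x/3
(U(-2)*41 + f(0, -3))**2 = (1*41 + (8/3)*0)**2 = (41 + 0)**2 = 41**2 = 1681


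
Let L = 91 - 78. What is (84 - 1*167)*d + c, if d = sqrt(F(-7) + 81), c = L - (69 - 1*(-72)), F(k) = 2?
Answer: -128 - 83*sqrt(83) ≈ -884.17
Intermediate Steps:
L = 13
c = -128 (c = 13 - (69 - 1*(-72)) = 13 - (69 + 72) = 13 - 1*141 = 13 - 141 = -128)
d = sqrt(83) (d = sqrt(2 + 81) = sqrt(83) ≈ 9.1104)
(84 - 1*167)*d + c = (84 - 1*167)*sqrt(83) - 128 = (84 - 167)*sqrt(83) - 128 = -83*sqrt(83) - 128 = -128 - 83*sqrt(83)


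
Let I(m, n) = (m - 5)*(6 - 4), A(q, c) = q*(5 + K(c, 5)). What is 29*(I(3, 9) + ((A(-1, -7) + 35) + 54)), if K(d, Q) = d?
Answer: 2523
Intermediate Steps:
A(q, c) = q*(5 + c)
I(m, n) = -10 + 2*m (I(m, n) = (-5 + m)*2 = -10 + 2*m)
29*(I(3, 9) + ((A(-1, -7) + 35) + 54)) = 29*((-10 + 2*3) + ((-(5 - 7) + 35) + 54)) = 29*((-10 + 6) + ((-1*(-2) + 35) + 54)) = 29*(-4 + ((2 + 35) + 54)) = 29*(-4 + (37 + 54)) = 29*(-4 + 91) = 29*87 = 2523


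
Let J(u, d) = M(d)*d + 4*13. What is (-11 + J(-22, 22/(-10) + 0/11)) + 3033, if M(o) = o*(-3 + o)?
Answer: 381104/125 ≈ 3048.8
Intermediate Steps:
J(u, d) = 52 + d**2*(-3 + d) (J(u, d) = (d*(-3 + d))*d + 4*13 = d**2*(-3 + d) + 52 = 52 + d**2*(-3 + d))
(-11 + J(-22, 22/(-10) + 0/11)) + 3033 = (-11 + (52 + (22/(-10) + 0/11)**2*(-3 + (22/(-10) + 0/11)))) + 3033 = (-11 + (52 + (22*(-1/10) + 0*(1/11))**2*(-3 + (22*(-1/10) + 0*(1/11))))) + 3033 = (-11 + (52 + (-11/5 + 0)**2*(-3 + (-11/5 + 0)))) + 3033 = (-11 + (52 + (-11/5)**2*(-3 - 11/5))) + 3033 = (-11 + (52 + (121/25)*(-26/5))) + 3033 = (-11 + (52 - 3146/125)) + 3033 = (-11 + 3354/125) + 3033 = 1979/125 + 3033 = 381104/125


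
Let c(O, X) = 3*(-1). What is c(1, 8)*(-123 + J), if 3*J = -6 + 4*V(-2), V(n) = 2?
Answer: 367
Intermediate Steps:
c(O, X) = -3
J = ⅔ (J = (-6 + 4*2)/3 = (-6 + 8)/3 = (⅓)*2 = ⅔ ≈ 0.66667)
c(1, 8)*(-123 + J) = -3*(-123 + ⅔) = -3*(-367/3) = 367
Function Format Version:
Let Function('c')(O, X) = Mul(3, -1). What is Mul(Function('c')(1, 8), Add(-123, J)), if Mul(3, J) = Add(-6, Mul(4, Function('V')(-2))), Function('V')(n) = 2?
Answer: 367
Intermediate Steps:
Function('c')(O, X) = -3
J = Rational(2, 3) (J = Mul(Rational(1, 3), Add(-6, Mul(4, 2))) = Mul(Rational(1, 3), Add(-6, 8)) = Mul(Rational(1, 3), 2) = Rational(2, 3) ≈ 0.66667)
Mul(Function('c')(1, 8), Add(-123, J)) = Mul(-3, Add(-123, Rational(2, 3))) = Mul(-3, Rational(-367, 3)) = 367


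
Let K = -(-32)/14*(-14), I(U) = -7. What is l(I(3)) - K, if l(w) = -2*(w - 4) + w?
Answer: 47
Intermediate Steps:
l(w) = 8 - w (l(w) = -2*(-4 + w) + w = (8 - 2*w) + w = 8 - w)
K = -32 (K = -(-32)/14*(-14) = -16*(-⅐)*(-14) = (16/7)*(-14) = -32)
l(I(3)) - K = (8 - 1*(-7)) - 1*(-32) = (8 + 7) + 32 = 15 + 32 = 47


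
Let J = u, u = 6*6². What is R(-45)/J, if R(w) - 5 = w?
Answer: -5/27 ≈ -0.18519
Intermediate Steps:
u = 216 (u = 6*36 = 216)
R(w) = 5 + w
J = 216
R(-45)/J = (5 - 45)/216 = -40*1/216 = -5/27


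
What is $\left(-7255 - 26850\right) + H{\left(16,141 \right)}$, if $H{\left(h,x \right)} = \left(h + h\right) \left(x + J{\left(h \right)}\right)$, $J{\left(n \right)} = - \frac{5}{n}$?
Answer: $-29603$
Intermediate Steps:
$H{\left(h,x \right)} = 2 h \left(x - \frac{5}{h}\right)$ ($H{\left(h,x \right)} = \left(h + h\right) \left(x - \frac{5}{h}\right) = 2 h \left(x - \frac{5}{h}\right)$)
$\left(-7255 - 26850\right) + H{\left(16,141 \right)} = \left(-7255 - 26850\right) - \left(10 - 4512\right) = -34105 + \left(-10 + 4512\right) = -34105 + 4502 = -29603$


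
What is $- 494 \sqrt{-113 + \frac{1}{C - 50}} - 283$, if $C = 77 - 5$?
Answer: $-283 - \frac{247 i \sqrt{54670}}{11} \approx -283.0 - 5250.2 i$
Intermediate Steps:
$C = 72$ ($C = 77 - 5 = 72$)
$- 494 \sqrt{-113 + \frac{1}{C - 50}} - 283 = - 494 \sqrt{-113 + \frac{1}{72 - 50}} - 283 = - 494 \sqrt{-113 + \frac{1}{22}} - 283 = - 494 \sqrt{- \frac{2485}{22}} - 283 = - 494 \frac{i \sqrt{54670}}{22} - 283 = - \frac{247 i \sqrt{54670}}{11} - 283 = -283 - \frac{247 i \sqrt{54670}}{11}$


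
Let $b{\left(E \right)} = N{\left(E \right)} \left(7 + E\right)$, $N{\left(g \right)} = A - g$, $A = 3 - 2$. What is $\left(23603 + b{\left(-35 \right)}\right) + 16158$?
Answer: $38753$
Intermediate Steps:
$A = 1$ ($A = 3 - 2 = 1$)
$N{\left(g \right)} = 1 - g$
$b{\left(E \right)} = \left(1 - E\right) \left(7 + E\right)$
$\left(23603 + b{\left(-35 \right)}\right) + 16158 = \left(23603 - \left(-1 - 35\right) \left(7 - 35\right)\right) + 16158 = \left(23603 - \left(-36\right) \left(-28\right)\right) + 16158 = \left(23603 - 1008\right) + 16158 = 22595 + 16158 = 38753$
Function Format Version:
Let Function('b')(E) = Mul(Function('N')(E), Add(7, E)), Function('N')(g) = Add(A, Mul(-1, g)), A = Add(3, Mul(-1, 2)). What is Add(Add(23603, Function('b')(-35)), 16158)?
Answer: 38753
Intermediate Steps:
A = 1 (A = Add(3, -2) = 1)
Function('N')(g) = Add(1, Mul(-1, g))
Function('b')(E) = Mul(Add(1, Mul(-1, E)), Add(7, E))
Add(Add(23603, Function('b')(-35)), 16158) = Add(Add(23603, Mul(-1, Add(-1, -35), Add(7, -35))), 16158) = Add(Add(23603, Mul(-1, -36, -28)), 16158) = Add(Add(23603, -1008), 16158) = Add(22595, 16158) = 38753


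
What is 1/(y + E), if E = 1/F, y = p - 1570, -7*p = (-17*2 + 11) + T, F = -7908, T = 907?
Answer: -55356/93899599 ≈ -0.00058952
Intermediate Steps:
p = -884/7 (p = -((-17*2 + 11) + 907)/7 = -((-34 + 11) + 907)/7 = -(-23 + 907)/7 = -⅐*884 = -884/7 ≈ -126.29)
y = -11874/7 (y = -884/7 - 1570 = -11874/7 ≈ -1696.3)
E = -1/7908 (E = 1/(-7908) = -1/7908 ≈ -0.00012645)
1/(y + E) = 1/(-11874/7 - 1/7908) = 1/(-93899599/55356) = -55356/93899599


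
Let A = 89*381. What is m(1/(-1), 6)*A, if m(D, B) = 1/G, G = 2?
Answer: 33909/2 ≈ 16955.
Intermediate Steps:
A = 33909
m(D, B) = ½ (m(D, B) = 1/2 = ½)
m(1/(-1), 6)*A = (½)*33909 = 33909/2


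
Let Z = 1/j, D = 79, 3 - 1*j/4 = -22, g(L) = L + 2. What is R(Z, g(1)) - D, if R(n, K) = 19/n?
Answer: 1821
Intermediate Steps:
g(L) = 2 + L
j = 100 (j = 12 - 4*(-22) = 12 + 88 = 100)
Z = 1/100 ≈ 0.010000
R(Z, g(1)) - D = 19/(1/100) - 1*79 = 19*100 - 79 = 1900 - 79 = 1821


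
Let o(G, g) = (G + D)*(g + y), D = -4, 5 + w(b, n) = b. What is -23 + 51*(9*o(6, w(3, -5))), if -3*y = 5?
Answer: -3389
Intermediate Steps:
y = -5/3 (y = -1/3*5 = -5/3 ≈ -1.6667)
w(b, n) = -5 + b
o(G, g) = (-4 + G)*(-5/3 + g) (o(G, g) = (G - 4)*(g - 5/3) = (-4 + G)*(-5/3 + g))
-23 + 51*(9*o(6, w(3, -5))) = -23 + 51*(9*(20/3 - 4*(-5 + 3) - 5/3*6 + 6*(-5 + 3))) = -23 + 51*(9*(20/3 - 4*(-2) - 10 + 6*(-2))) = -23 + 51*(9*(20/3 + 8 - 10 - 12)) = -23 + 51*(9*(-22/3)) = -23 + 51*(-66) = -23 - 3366 = -3389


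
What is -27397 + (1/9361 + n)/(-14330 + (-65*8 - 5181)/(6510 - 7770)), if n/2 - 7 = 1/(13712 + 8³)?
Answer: -1175813860419732727/42917612091706 ≈ -27397.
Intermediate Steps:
n = 99569/7112 (n = 14 + 2/(13712 + 8³) = 14 + 2/(13712 + 512) = 14 + 2/14224 = 14 + 2*(1/14224) = 14 + 1/7112 = 99569/7112 ≈ 14.000)
-27397 + (1/9361 + n)/(-14330 + (-65*8 - 5181)/(6510 - 7770)) = -27397 + (1/9361 + 99569/7112)/(-14330 + (-65*8 - 5181)/(6510 - 7770)) = -27397 + (1/9361 + 99569/7112)/(-14330 + (-520 - 5181)/(-1260)) = -27397 + 932072521/(66575432*(-14330 - 5701*(-1/1260))) = -27397 + 932072521/(66575432*(-14330 + 5701/1260)) = -27397 + 932072521/(66575432*(-18050099/1260)) = -27397 + (932072521/66575432)*(-1260/18050099) = -27397 - 41943263445/42917612091706 = -1175813860419732727/42917612091706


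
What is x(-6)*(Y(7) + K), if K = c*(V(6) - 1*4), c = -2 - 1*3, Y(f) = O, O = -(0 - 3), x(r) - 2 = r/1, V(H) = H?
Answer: 28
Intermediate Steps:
x(r) = 2 + r (x(r) = 2 + r/1 = 2 + r*1 = 2 + r)
O = 3 (O = -1*(-3) = 3)
Y(f) = 3
c = -5 (c = -2 - 3 = -5)
K = -10 (K = -5*(6 - 1*4) = -5*(6 - 4) = -5*2 = -10)
x(-6)*(Y(7) + K) = (2 - 6)*(3 - 10) = -4*(-7) = 28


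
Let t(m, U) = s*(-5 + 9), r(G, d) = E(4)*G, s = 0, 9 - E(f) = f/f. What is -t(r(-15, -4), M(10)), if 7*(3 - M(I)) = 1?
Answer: 0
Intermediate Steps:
E(f) = 8 (E(f) = 9 - f/f = 9 - 1*1 = 9 - 1 = 8)
r(G, d) = 8*G
M(I) = 20/7 (M(I) = 3 - ⅐*1 = 3 - ⅐ = 20/7)
t(m, U) = 0 (t(m, U) = 0*(-5 + 9) = 0*4 = 0)
-t(r(-15, -4), M(10)) = -1*0 = 0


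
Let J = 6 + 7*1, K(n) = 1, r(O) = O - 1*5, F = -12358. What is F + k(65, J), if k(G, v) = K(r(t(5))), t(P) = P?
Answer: -12357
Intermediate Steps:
r(O) = -5 + O (r(O) = O - 5 = -5 + O)
J = 13 (J = 6 + 7 = 13)
k(G, v) = 1
F + k(65, J) = -12358 + 1 = -12357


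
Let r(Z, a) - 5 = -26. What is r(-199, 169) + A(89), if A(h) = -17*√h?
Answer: -21 - 17*√89 ≈ -181.38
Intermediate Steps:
r(Z, a) = -21 (r(Z, a) = 5 - 26 = -21)
r(-199, 169) + A(89) = -21 - 17*√89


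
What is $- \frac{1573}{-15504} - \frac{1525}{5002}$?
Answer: $- \frac{129307}{635664} \approx -0.20342$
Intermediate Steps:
$- \frac{1573}{-15504} - \frac{1525}{5002} = \left(-1573\right) \left(- \frac{1}{15504}\right) - \frac{25}{82} = \frac{1573}{15504} - \frac{25}{82} = - \frac{129307}{635664}$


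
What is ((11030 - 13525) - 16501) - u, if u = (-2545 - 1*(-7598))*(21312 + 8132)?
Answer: -148799528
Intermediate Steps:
u = 148780532 (u = (-2545 + 7598)*29444 = 5053*29444 = 148780532)
((11030 - 13525) - 16501) - u = ((11030 - 13525) - 16501) - 1*148780532 = (-2495 - 16501) - 148780532 = -18996 - 148780532 = -148799528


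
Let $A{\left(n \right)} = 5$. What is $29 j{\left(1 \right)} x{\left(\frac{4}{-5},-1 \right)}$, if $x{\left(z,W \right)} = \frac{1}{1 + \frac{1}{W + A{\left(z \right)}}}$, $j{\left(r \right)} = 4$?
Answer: $\frac{464}{5} \approx 92.8$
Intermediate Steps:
$x{\left(z,W \right)} = \frac{1}{1 + \frac{1}{5 + W}}$ ($x{\left(z,W \right)} = \frac{1}{1 + \frac{1}{W + 5}} = \frac{1}{1 + \frac{1}{5 + W}}$)
$29 j{\left(1 \right)} x{\left(\frac{4}{-5},-1 \right)} = 29 \cdot 4 \frac{5 - 1}{6 - 1} = 116 \cdot \frac{1}{5} \cdot 4 = 116 \cdot \frac{4}{5} = \frac{464}{5}$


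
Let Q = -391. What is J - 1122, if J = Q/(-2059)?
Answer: -2309807/2059 ≈ -1121.8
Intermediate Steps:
J = 391/2059 (J = -391/(-2059) = -391*(-1/2059) = 391/2059 ≈ 0.18990)
J - 1122 = 391/2059 - 1122 = -2309807/2059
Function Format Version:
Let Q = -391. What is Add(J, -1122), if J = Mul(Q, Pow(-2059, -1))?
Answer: Rational(-2309807, 2059) ≈ -1121.8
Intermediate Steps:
J = Rational(391, 2059) (J = Mul(-391, Pow(-2059, -1)) = Mul(-391, Rational(-1, 2059)) = Rational(391, 2059) ≈ 0.18990)
Add(J, -1122) = Add(Rational(391, 2059), -1122) = Rational(-2309807, 2059)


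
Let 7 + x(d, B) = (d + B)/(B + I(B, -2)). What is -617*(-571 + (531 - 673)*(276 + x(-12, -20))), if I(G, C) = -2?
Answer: 264527027/11 ≈ 2.4048e+7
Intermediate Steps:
x(d, B) = -7 + (B + d)/(-2 + B) (x(d, B) = -7 + (d + B)/(B - 2) = -7 + (B + d)/(-2 + B))
-617*(-571 + (531 - 673)*(276 + x(-12, -20))) = -617*(-571 + (531 - 673)*(276 + (14 - 12 - 6*(-20))/(-2 - 20))) = -617*(-571 - 142*(276 + (14 - 12 + 120)/(-22))) = -617*(-571 - 142*(276 - 1/22*122)) = -617*(-571 - 142*(276 - 61/11)) = -617*(-571 - 142*2975/11) = -617*(-571 - 422450/11) = -617*(-428731/11) = 264527027/11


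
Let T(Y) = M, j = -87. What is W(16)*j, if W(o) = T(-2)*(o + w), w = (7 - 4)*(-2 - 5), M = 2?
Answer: 870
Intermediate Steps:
T(Y) = 2
w = -21 (w = 3*(-7) = -21)
W(o) = -42 + 2*o (W(o) = 2*(o - 21) = 2*(-21 + o) = -42 + 2*o)
W(16)*j = (-42 + 2*16)*(-87) = (-42 + 32)*(-87) = -10*(-87) = 870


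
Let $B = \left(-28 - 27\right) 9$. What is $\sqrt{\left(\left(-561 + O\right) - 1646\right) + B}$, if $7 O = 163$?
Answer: $\frac{i \sqrt{131257}}{7} \approx 51.756 i$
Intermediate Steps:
$O = \frac{163}{7}$ ($O = \frac{1}{7} \cdot 163 = \frac{163}{7} \approx 23.286$)
$B = -495$ ($B = \left(-55\right) 9 = -495$)
$\sqrt{\left(\left(-561 + O\right) - 1646\right) + B} = \sqrt{\left(\left(-561 + \frac{163}{7}\right) - 1646\right) - 495} = \sqrt{\left(- \frac{3764}{7} - 1646\right) - 495} = \sqrt{- \frac{15286}{7} - 495} = \sqrt{- \frac{18751}{7}} = \frac{i \sqrt{131257}}{7}$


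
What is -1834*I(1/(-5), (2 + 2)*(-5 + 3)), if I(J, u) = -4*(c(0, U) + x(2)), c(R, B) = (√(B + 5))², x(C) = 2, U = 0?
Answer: 51352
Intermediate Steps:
c(R, B) = 5 + B (c(R, B) = (√(5 + B))² = 5 + B)
I(J, u) = -28 (I(J, u) = -4*((5 + 0) + 2) = -4*(5 + 2) = -4*7 = -28)
-1834*I(1/(-5), (2 + 2)*(-5 + 3)) = -1834*(-28) = 51352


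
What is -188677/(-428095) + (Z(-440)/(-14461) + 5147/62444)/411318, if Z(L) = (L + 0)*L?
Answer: 7785945027399664721/17667064825986999960 ≈ 0.44070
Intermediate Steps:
Z(L) = L**2 (Z(L) = L*L = L**2)
-188677/(-428095) + (Z(-440)/(-14461) + 5147/62444)/411318 = -188677/(-428095) + ((-440)**2/(-14461) + 5147/62444)/411318 = -188677*(-1/428095) + (193600*(-1/14461) + 5147*(1/62444))*(1/411318) = 188677/428095 + (-193600/14461 + 5147/62444)*(1/411318) = 188677/428095 - 12014727633/903002684*1/411318 = 188677/428095 - 1334969737/41269028664168 = 7785945027399664721/17667064825986999960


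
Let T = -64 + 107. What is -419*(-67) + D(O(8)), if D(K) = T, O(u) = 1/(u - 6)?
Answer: 28116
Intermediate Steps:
O(u) = 1/(-6 + u)
T = 43
D(K) = 43
-419*(-67) + D(O(8)) = -419*(-67) + 43 = 28073 + 43 = 28116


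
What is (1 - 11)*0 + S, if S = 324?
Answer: 324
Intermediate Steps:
(1 - 11)*0 + S = (1 - 11)*0 + 324 = -10*0 + 324 = 0 + 324 = 324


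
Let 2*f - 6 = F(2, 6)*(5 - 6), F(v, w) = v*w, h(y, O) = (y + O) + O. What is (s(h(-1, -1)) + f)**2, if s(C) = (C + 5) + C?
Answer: 16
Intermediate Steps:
h(y, O) = y + 2*O (h(y, O) = (O + y) + O = y + 2*O)
s(C) = 5 + 2*C (s(C) = (5 + C) + C = 5 + 2*C)
f = -3 (f = 3 + ((2*6)*(5 - 6))/2 = 3 + (12*(-1))/2 = 3 + (1/2)*(-12) = 3 - 6 = -3)
(s(h(-1, -1)) + f)**2 = ((5 + 2*(-1 + 2*(-1))) - 3)**2 = ((5 + 2*(-1 - 2)) - 3)**2 = ((5 + 2*(-3)) - 3)**2 = ((5 - 6) - 3)**2 = (-1 - 3)**2 = (-4)**2 = 16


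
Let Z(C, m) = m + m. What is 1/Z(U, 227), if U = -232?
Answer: 1/454 ≈ 0.0022026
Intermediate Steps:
Z(C, m) = 2*m
1/Z(U, 227) = 1/(2*227) = 1/454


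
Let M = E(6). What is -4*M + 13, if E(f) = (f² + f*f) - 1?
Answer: -271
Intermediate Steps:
E(f) = -1 + 2*f² (E(f) = (f² + f²) - 1 = 2*f² - 1 = -1 + 2*f²)
M = 71 (M = -1 + 2*6² = -1 + 2*36 = -1 + 72 = 71)
-4*M + 13 = -4*71 + 13 = -284 + 13 = -271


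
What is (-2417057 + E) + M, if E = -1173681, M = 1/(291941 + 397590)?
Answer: -2475925163877/689531 ≈ -3.5907e+6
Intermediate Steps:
M = 1/689531 ≈ 1.4503e-6
(-2417057 + E) + M = (-2417057 - 1173681) + 1/689531 = -3590738 + 1/689531 = -2475925163877/689531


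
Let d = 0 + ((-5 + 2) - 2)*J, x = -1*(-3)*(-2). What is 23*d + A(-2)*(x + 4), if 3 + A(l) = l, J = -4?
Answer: 470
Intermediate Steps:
A(l) = -3 + l
x = -6 (x = 3*(-2) = -6)
d = 20 (d = 0 + ((-5 + 2) - 2)*(-4) = 0 + (-3 - 2)*(-4) = 0 - 5*(-4) = 0 + 20 = 20)
23*d + A(-2)*(x + 4) = 23*20 + (-3 - 2)*(-6 + 4) = 460 - 5*(-2) = 460 + 10 = 470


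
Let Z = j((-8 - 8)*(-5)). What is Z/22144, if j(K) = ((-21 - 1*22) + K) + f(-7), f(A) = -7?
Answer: 15/11072 ≈ 0.0013548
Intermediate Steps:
j(K) = -50 + K (j(K) = ((-21 - 1*22) + K) - 7 = ((-21 - 22) + K) - 7 = (-43 + K) - 7 = -50 + K)
Z = 30 (Z = -50 + (-8 - 8)*(-5) = -50 - 16*(-5) = -50 + 80 = 30)
Z/22144 = 30/22144 = 30*(1/22144) = 15/11072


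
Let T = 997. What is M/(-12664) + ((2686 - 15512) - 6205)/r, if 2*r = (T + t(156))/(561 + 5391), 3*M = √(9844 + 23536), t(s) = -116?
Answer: -226545024/881 - √8345/18996 ≈ -2.5715e+5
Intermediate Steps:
M = 2*√8345/3 (M = √(9844 + 23536)/3 = √33380/3 = (2*√8345)/3 = 2*√8345/3 ≈ 60.901)
r = 881/11904 (r = ((997 - 116)/(561 + 5391))/2 = (881/5952)/2 = (881*(1/5952))/2 = (½)*(881/5952) = 881/11904 ≈ 0.074009)
M/(-12664) + ((2686 - 15512) - 6205)/r = (2*√8345/3)/(-12664) + ((2686 - 15512) - 6205)/(881/11904) = (2*√8345/3)*(-1/12664) + (-12826 - 6205)*(11904/881) = -√8345/18996 - 19031*11904/881 = -√8345/18996 - 226545024/881 = -226545024/881 - √8345/18996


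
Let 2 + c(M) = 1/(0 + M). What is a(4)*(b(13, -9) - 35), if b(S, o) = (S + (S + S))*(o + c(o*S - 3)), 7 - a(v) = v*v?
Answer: 167157/40 ≈ 4178.9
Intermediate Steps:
a(v) = 7 - v² (a(v) = 7 - v*v = 7 - v²)
c(M) = -2 + 1/M (c(M) = -2 + 1/(0 + M) = -2 + 1/M)
b(S, o) = 3*S*(-2 + o + 1/(-3 + S*o)) (b(S, o) = (S + (S + S))*(o + (-2 + 1/(o*S - 3))) = (S + 2*S)*(o + (-2 + 1/(S*o - 3))) = (3*S)*(o + (-2 + 1/(-3 + S*o))) = (3*S)*(-2 + o + 1/(-3 + S*o)) = 3*S*(-2 + o + 1/(-3 + S*o)))
a(4)*(b(13, -9) - 35) = (7 - 1*4²)*(3*13*(1 + (-3 + 13*(-9))*(-2 - 9))/(-3 + 13*(-9)) - 35) = (7 - 1*16)*(3*13*(1 + (-3 - 117)*(-11))/(-3 - 117) - 35) = (7 - 16)*(3*13*(1 - 120*(-11))/(-120) - 35) = -9*(3*13*(-1/120)*(1 + 1320) - 35) = -9*(3*13*(-1/120)*1321 - 35) = -9*(-17173/40 - 35) = -9*(-18573/40) = 167157/40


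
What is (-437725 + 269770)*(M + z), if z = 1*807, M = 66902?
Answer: -11372065095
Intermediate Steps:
z = 807
(-437725 + 269770)*(M + z) = (-437725 + 269770)*(66902 + 807) = -167955*67709 = -11372065095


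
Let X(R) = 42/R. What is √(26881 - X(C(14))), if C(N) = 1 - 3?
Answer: √26902 ≈ 164.02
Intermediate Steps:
C(N) = -2
√(26881 - X(C(14))) = √(26881 - 42/(-2)) = √(26881 - 42*(-1)/2) = √(26881 - 1*(-21)) = √(26881 + 21) = √26902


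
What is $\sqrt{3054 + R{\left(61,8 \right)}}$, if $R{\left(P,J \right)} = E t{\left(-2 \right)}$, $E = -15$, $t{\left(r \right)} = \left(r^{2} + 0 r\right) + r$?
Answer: $12 \sqrt{21} \approx 54.991$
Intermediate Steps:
$t{\left(r \right)} = r + r^{2}$ ($t{\left(r \right)} = \left(r^{2} + 0\right) + r = r^{2} + r = r + r^{2}$)
$R{\left(P,J \right)} = -30$ ($R{\left(P,J \right)} = - 15 \left(- 2 \left(1 - 2\right)\right) = - 15 \left(\left(-2\right) \left(-1\right)\right) = \left(-15\right) 2 = -30$)
$\sqrt{3054 + R{\left(61,8 \right)}} = \sqrt{3054 - 30} = \sqrt{3024} = 12 \sqrt{21}$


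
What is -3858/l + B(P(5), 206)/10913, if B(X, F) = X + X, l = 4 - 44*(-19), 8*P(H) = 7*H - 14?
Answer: -250583/54565 ≈ -4.5924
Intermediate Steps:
P(H) = -7/4 + 7*H/8 (P(H) = (7*H - 14)/8 = (-14 + 7*H)/8 = -7/4 + 7*H/8)
l = 840 (l = 4 + 836 = 840)
B(X, F) = 2*X
-3858/l + B(P(5), 206)/10913 = -3858/840 + (2*(-7/4 + (7/8)*5))/10913 = -3858*1/840 + (2*(-7/4 + 35/8))*(1/10913) = -643/140 + (2*(21/8))*(1/10913) = -643/140 + (21/4)*(1/10913) = -643/140 + 3/6236 = -250583/54565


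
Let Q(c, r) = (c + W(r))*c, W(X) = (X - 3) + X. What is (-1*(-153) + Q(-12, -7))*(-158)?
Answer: -79158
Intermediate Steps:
W(X) = -3 + 2*X (W(X) = (-3 + X) + X = -3 + 2*X)
Q(c, r) = c*(-3 + c + 2*r) (Q(c, r) = (c + (-3 + 2*r))*c = (-3 + c + 2*r)*c = c*(-3 + c + 2*r))
(-1*(-153) + Q(-12, -7))*(-158) = (-1*(-153) - 12*(-3 - 12 + 2*(-7)))*(-158) = (153 - 12*(-3 - 12 - 14))*(-158) = (153 - 12*(-29))*(-158) = (153 + 348)*(-158) = 501*(-158) = -79158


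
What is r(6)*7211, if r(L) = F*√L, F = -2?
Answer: -14422*√6 ≈ -35327.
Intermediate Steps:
r(L) = -2*√L
r(6)*7211 = -2*√6*7211 = -14422*√6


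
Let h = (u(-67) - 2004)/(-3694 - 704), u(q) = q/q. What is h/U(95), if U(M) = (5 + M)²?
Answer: 2003/43980000 ≈ 4.5543e-5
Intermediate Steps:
u(q) = 1
h = 2003/4398 (h = (1 - 2004)/(-3694 - 704) = -2003/(-4398) = -2003*(-1/4398) = 2003/4398 ≈ 0.45543)
h/U(95) = 2003/(4398*((5 + 95)²)) = 2003/(4398*(100²)) = (2003/4398)/10000 = (2003/4398)*(1/10000) = 2003/43980000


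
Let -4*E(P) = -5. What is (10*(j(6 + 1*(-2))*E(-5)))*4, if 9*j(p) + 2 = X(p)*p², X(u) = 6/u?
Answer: 1100/9 ≈ 122.22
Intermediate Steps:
E(P) = 5/4 (E(P) = -¼*(-5) = 5/4)
j(p) = -2/9 + 2*p/3 (j(p) = -2/9 + ((6/p)*p²)/9 = -2/9 + (6*p)/9 = -2/9 + 2*p/3)
(10*(j(6 + 1*(-2))*E(-5)))*4 = (10*((-2/9 + 2*(6 + 1*(-2))/3)*(5/4)))*4 = (10*((-2/9 + 2*(6 - 2)/3)*(5/4)))*4 = (10*((-2/9 + (⅔)*4)*(5/4)))*4 = (10*((-2/9 + 8/3)*(5/4)))*4 = (10*((22/9)*(5/4)))*4 = (10*(55/18))*4 = (275/9)*4 = 1100/9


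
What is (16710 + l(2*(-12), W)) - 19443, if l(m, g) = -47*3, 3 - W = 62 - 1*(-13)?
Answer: -2874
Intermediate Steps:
W = -72 (W = 3 - (62 - 1*(-13)) = 3 - (62 + 13) = 3 - 1*75 = 3 - 75 = -72)
l(m, g) = -141
(16710 + l(2*(-12), W)) - 19443 = (16710 - 141) - 19443 = 16569 - 19443 = -2874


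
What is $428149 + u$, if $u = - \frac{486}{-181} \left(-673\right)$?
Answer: $\frac{77167891}{181} \approx 4.2634 \cdot 10^{5}$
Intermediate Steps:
$u = - \frac{327078}{181}$ ($u = \left(-486\right) \left(- \frac{1}{181}\right) \left(-673\right) = \frac{486}{181} \left(-673\right) = - \frac{327078}{181} \approx -1807.1$)
$428149 + u = 428149 - \frac{327078}{181} = \frac{77167891}{181}$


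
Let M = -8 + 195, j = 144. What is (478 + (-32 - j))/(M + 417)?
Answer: ½ ≈ 0.50000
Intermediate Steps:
M = 187
(478 + (-32 - j))/(M + 417) = (478 + (-32 - 1*144))/(187 + 417) = (478 + (-32 - 144))/604 = (478 - 176)*(1/604) = 302*(1/604) = ½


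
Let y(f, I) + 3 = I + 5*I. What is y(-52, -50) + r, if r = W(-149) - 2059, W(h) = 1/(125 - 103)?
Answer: -51963/22 ≈ -2362.0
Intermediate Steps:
y(f, I) = -3 + 6*I (y(f, I) = -3 + (I + 5*I) = -3 + 6*I)
W(h) = 1/22
r = -45297/22 (r = 1/22 - 2059 = -45297/22 ≈ -2059.0)
y(-52, -50) + r = (-3 + 6*(-50)) - 45297/22 = (-3 - 300) - 45297/22 = -303 - 45297/22 = -51963/22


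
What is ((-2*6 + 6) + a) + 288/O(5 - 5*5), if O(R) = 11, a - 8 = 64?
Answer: 1014/11 ≈ 92.182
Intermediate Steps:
a = 72 (a = 8 + 64 = 72)
((-2*6 + 6) + a) + 288/O(5 - 5*5) = ((-2*6 + 6) + 72) + 288/11 = ((-12 + 6) + 72) + 288*(1/11) = (-6 + 72) + 288/11 = 66 + 288/11 = 1014/11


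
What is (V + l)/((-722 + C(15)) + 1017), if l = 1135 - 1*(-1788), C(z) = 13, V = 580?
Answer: 3503/308 ≈ 11.373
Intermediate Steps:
l = 2923 (l = 1135 + 1788 = 2923)
(V + l)/((-722 + C(15)) + 1017) = (580 + 2923)/((-722 + 13) + 1017) = 3503/(-709 + 1017) = 3503/308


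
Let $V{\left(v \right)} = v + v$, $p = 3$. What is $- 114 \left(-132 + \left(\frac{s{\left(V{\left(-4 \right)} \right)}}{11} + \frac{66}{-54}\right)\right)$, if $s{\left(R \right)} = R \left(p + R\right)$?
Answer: $\frac{487502}{33} \approx 14773.0$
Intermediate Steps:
$V{\left(v \right)} = 2 v$
$s{\left(R \right)} = R \left(3 + R\right)$
$- 114 \left(-132 + \left(\frac{s{\left(V{\left(-4 \right)} \right)}}{11} + \frac{66}{-54}\right)\right) = - 114 \left(-132 + \left(\frac{2 \left(-4\right) \left(3 + 2 \left(-4\right)\right)}{11} + \frac{66}{-54}\right)\right) = - 114 \left(-132 + \left(- 8 \left(3 - 8\right) \frac{1}{11} + 66 \left(- \frac{1}{54}\right)\right)\right) = - 114 \left(-132 - \left(\frac{11}{9} - \left(-8\right) \left(-5\right) \frac{1}{11}\right)\right) = - 114 \left(-132 + \left(40 \cdot \frac{1}{11} - \frac{11}{9}\right)\right) = - 114 \left(-132 + \left(\frac{40}{11} - \frac{11}{9}\right)\right) = - 114 \left(-132 + \frac{239}{99}\right) = \left(-114\right) \left(- \frac{12829}{99}\right) = \frac{487502}{33}$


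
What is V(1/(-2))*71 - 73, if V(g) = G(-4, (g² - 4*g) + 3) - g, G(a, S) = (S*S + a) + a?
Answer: 21623/16 ≈ 1351.4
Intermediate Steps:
G(a, S) = S² + 2*a (G(a, S) = (S² + a) + a = (a + S²) + a = S² + 2*a)
V(g) = -8 + (3 + g² - 4*g)² - g (V(g) = (((g² - 4*g) + 3)² + 2*(-4)) - g = ((3 + g² - 4*g)² - 8) - g = (-8 + (3 + g² - 4*g)²) - g = -8 + (3 + g² - 4*g)² - g)
V(1/(-2))*71 - 73 = (-8 + (3 + (1/(-2))² - 4/(-2))² - 1/(-2))*71 - 73 = (-8 + (3 + (-½)² - 4*(-½))² - 1*(-½))*71 - 73 = (-8 + (3 + ¼ + 2)² + ½)*71 - 73 = (-8 + (21/4)² + ½)*71 - 73 = (-8 + 441/16 + ½)*71 - 73 = (321/16)*71 - 73 = 22791/16 - 73 = 21623/16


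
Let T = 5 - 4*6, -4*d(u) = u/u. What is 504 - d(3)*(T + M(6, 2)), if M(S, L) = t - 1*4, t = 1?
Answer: 997/2 ≈ 498.50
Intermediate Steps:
d(u) = -¼ (d(u) = -u/(4*u) = -¼*1 = -¼)
T = -19 (T = 5 - 24 = -19)
M(S, L) = -3 (M(S, L) = 1 - 1*4 = 1 - 4 = -3)
504 - d(3)*(T + M(6, 2)) = 504 - (-1)*(-19 - 3)/4 = 504 - (-1)*(-22)/4 = 504 - 1*11/2 = 504 - 11/2 = 997/2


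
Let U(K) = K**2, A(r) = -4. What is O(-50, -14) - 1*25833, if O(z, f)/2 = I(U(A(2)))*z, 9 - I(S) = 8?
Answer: -25933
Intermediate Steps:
I(S) = 1 (I(S) = 9 - 1*8 = 9 - 8 = 1)
O(z, f) = 2*z (O(z, f) = 2*(1*z) = 2*z)
O(-50, -14) - 1*25833 = 2*(-50) - 1*25833 = -100 - 25833 = -25933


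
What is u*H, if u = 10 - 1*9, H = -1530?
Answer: -1530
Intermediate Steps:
u = 1 (u = 10 - 9 = 1)
u*H = 1*(-1530) = -1530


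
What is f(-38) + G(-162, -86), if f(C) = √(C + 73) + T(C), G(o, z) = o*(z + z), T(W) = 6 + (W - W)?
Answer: 27870 + √35 ≈ 27876.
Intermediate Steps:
T(W) = 6 (T(W) = 6 + 0 = 6)
G(o, z) = 2*o*z (G(o, z) = o*(2*z) = 2*o*z)
f(C) = 6 + √(73 + C) (f(C) = √(C + 73) + 6 = √(73 + C) + 6 = 6 + √(73 + C))
f(-38) + G(-162, -86) = (6 + √(73 - 38)) + 2*(-162)*(-86) = (6 + √35) + 27864 = 27870 + √35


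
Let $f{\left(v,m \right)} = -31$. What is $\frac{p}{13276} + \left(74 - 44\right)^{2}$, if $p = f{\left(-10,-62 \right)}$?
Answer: $\frac{11948369}{13276} \approx 900.0$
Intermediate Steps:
$p = -31$
$\frac{p}{13276} + \left(74 - 44\right)^{2} = - \frac{31}{13276} + \left(74 - 44\right)^{2} = \left(-31\right) \frac{1}{13276} + 30^{2} = - \frac{31}{13276} + 900 = \frac{11948369}{13276}$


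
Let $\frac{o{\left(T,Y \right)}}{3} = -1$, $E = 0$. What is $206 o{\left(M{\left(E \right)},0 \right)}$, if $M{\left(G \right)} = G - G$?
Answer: $-618$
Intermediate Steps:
$M{\left(G \right)} = 0$
$o{\left(T,Y \right)} = -3$ ($o{\left(T,Y \right)} = 3 \left(-1\right) = -3$)
$206 o{\left(M{\left(E \right)},0 \right)} = 206 \left(-3\right) = -618$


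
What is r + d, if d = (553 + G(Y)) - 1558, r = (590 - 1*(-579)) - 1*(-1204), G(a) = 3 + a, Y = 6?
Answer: 1377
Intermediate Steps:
r = 2373 (r = (590 + 579) + 1204 = 1169 + 1204 = 2373)
d = -996 (d = (553 + (3 + 6)) - 1558 = (553 + 9) - 1558 = 562 - 1558 = -996)
r + d = 2373 - 996 = 1377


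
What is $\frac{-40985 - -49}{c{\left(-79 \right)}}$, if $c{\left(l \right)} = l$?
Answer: $\frac{40936}{79} \approx 518.18$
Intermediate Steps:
$\frac{-40985 - -49}{c{\left(-79 \right)}} = \frac{-40985 - -49}{-79} = \left(-40985 + 49\right) \left(- \frac{1}{79}\right) = \left(-40936\right) \left(- \frac{1}{79}\right) = \frac{40936}{79}$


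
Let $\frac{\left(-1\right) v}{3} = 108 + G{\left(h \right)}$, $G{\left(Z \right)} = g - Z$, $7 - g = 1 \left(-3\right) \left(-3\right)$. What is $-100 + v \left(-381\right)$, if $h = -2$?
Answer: $123344$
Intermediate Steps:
$g = -2$ ($g = 7 - 1 \left(-3\right) \left(-3\right) = 7 - \left(-3\right) \left(-3\right) = 7 - 9 = -2$)
$G{\left(Z \right)} = -2 - Z$
$v = -324$ ($v = - 3 \left(108 - 0\right) = - 3 \left(108 + \left(-2 + 2\right)\right) = - 3 \left(108 + 0\right) = \left(-3\right) 108 = -324$)
$-100 + v \left(-381\right) = -100 - -123444 = -100 + 123444 = 123344$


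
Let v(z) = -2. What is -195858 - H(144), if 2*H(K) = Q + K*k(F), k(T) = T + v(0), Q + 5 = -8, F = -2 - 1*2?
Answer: -390839/2 ≈ -1.9542e+5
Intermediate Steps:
F = -4 (F = -2 - 2 = -4)
Q = -13 (Q = -5 - 8 = -13)
k(T) = -2 + T (k(T) = T - 2 = -2 + T)
H(K) = -13/2 - 3*K (H(K) = (-13 + K*(-2 - 4))/2 = (-13 + K*(-6))/2 = (-13 - 6*K)/2 = -13/2 - 3*K)
-195858 - H(144) = -195858 - (-13/2 - 3*144) = -195858 - (-13/2 - 432) = -195858 - 1*(-877/2) = -195858 + 877/2 = -390839/2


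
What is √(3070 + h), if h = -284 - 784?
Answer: √2002 ≈ 44.744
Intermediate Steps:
h = -1068
√(3070 + h) = √(3070 - 1068) = √2002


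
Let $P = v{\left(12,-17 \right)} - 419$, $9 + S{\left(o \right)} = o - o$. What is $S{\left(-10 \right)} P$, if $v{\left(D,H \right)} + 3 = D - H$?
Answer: $3537$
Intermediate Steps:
$S{\left(o \right)} = -9$ ($S{\left(o \right)} = -9 + \left(o - o\right) = -9 + 0 = -9$)
$v{\left(D,H \right)} = -3 + D - H$ ($v{\left(D,H \right)} = -3 + \left(D - H\right) = -3 + D - H$)
$P = -393$ ($P = \left(-3 + 12 - -17\right) - 419 = \left(-3 + 12 + 17\right) - 419 = 26 - 419 = -393$)
$S{\left(-10 \right)} P = \left(-9\right) \left(-393\right) = 3537$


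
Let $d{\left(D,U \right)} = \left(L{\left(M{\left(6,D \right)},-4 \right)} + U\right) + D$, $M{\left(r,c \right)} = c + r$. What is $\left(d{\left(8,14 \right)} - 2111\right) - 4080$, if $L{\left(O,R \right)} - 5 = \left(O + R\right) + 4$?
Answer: $-6150$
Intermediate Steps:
$L{\left(O,R \right)} = 9 + O + R$ ($L{\left(O,R \right)} = 5 + \left(\left(O + R\right) + 4\right) = 5 + \left(4 + O + R\right) = 9 + O + R$)
$d{\left(D,U \right)} = 11 + U + 2 D$ ($d{\left(D,U \right)} = \left(\left(9 + \left(D + 6\right) - 4\right) + U\right) + D = \left(\left(9 + \left(6 + D\right) - 4\right) + U\right) + D = \left(\left(11 + D\right) + U\right) + D = \left(11 + D + U\right) + D = 11 + U + 2 D$)
$\left(d{\left(8,14 \right)} - 2111\right) - 4080 = \left(\left(11 + 14 + 2 \cdot 8\right) - 2111\right) - 4080 = \left(\left(11 + 14 + 16\right) - 2111\right) - 4080 = \left(41 - 2111\right) - 4080 = -2070 - 4080 = -6150$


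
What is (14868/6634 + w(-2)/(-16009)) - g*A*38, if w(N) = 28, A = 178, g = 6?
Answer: -307852383446/7585979 ≈ -40582.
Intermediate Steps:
(14868/6634 + w(-2)/(-16009)) - g*A*38 = (14868/6634 + 28/(-16009)) - 6*178*38 = (14868*(1/6634) + 28*(-1/16009)) - 6*6764 = (7434/3317 - 4/2287) - 1*40584 = 16988290/7585979 - 40584 = -307852383446/7585979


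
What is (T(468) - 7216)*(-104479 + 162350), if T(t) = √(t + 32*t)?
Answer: -417597136 + 347226*√429 ≈ -4.1041e+8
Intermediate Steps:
T(t) = √33*√t (T(t) = √(33*t) = √33*√t)
(T(468) - 7216)*(-104479 + 162350) = (√33*√468 - 7216)*(-104479 + 162350) = (√33*(6*√13) - 7216)*57871 = (6*√429 - 7216)*57871 = (-7216 + 6*√429)*57871 = -417597136 + 347226*√429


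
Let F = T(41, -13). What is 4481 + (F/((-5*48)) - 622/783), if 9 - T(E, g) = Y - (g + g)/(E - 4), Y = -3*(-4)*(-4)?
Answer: 10383139297/2317680 ≈ 4480.0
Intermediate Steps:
Y = -48 (Y = 12*(-4) = -48)
T(E, g) = 57 + 2*g/(-4 + E) (T(E, g) = 9 - (-48 - (g + g)/(E - 4)) = 9 - (-48 - 2*g/(-4 + E)) = 9 + (48 + 2*g/(-4 + E)) = 57 + 2*g/(-4 + E))
F = 2083/37 (F = (-228 + 2*(-13) + 57*41)/(-4 + 41) = (-228 - 26 + 2337)/37 = (1/37)*2083 = 2083/37 ≈ 56.297)
4481 + (F/((-5*48)) - 622/783) = 4481 + (2083/(37*((-5*48))) - 622/783) = 4481 + ((2083/37)/(-240) - 622*1/783) = 4481 + ((2083/37)*(-1/240) - 622/783) = 4481 + (-2083/8880 - 622/783) = 4481 - 2384783/2317680 = 10383139297/2317680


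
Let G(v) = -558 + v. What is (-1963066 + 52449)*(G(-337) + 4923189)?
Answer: -9404618595398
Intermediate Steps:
(-1963066 + 52449)*(G(-337) + 4923189) = (-1963066 + 52449)*((-558 - 337) + 4923189) = -1910617*(-895 + 4923189) = -1910617*4922294 = -9404618595398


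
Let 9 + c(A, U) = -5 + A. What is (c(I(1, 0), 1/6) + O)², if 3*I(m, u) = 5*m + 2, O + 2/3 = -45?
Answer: 29584/9 ≈ 3287.1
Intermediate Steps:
O = -137/3 (O = -⅔ - 45 = -137/3 ≈ -45.667)
I(m, u) = ⅔ + 5*m/3 (I(m, u) = (5*m + 2)/3 = (2 + 5*m)/3 = ⅔ + 5*m/3)
c(A, U) = -14 + A (c(A, U) = -9 + (-5 + A) = -14 + A)
(c(I(1, 0), 1/6) + O)² = ((-14 + (⅔ + (5/3)*1)) - 137/3)² = ((-14 + (⅔ + 5/3)) - 137/3)² = ((-14 + 7/3) - 137/3)² = (-35/3 - 137/3)² = (-172/3)² = 29584/9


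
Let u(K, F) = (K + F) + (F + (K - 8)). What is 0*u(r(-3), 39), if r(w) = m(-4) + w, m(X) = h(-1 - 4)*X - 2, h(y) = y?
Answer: 0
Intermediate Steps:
m(X) = -2 - 5*X (m(X) = (-1 - 4)*X - 2 = -5*X - 2 = -2 - 5*X)
r(w) = 18 + w (r(w) = (-2 - 5*(-4)) + w = (-2 + 20) + w = 18 + w)
u(K, F) = -8 + 2*F + 2*K (u(K, F) = (F + K) + (F + (-8 + K)) = (F + K) + (-8 + F + K) = -8 + 2*F + 2*K)
0*u(r(-3), 39) = 0*(-8 + 2*39 + 2*(18 - 3)) = 0*(-8 + 78 + 2*15) = 0*(-8 + 78 + 30) = 0*100 = 0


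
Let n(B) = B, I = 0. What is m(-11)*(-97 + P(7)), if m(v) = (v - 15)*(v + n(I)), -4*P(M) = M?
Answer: -56485/2 ≈ -28243.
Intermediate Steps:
P(M) = -M/4
m(v) = v*(-15 + v) (m(v) = (v - 15)*(v + 0) = (-15 + v)*v = v*(-15 + v))
m(-11)*(-97 + P(7)) = (-11*(-15 - 11))*(-97 - ¼*7) = (-11*(-26))*(-97 - 7/4) = 286*(-395/4) = -56485/2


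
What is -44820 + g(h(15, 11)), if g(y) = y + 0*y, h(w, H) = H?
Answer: -44809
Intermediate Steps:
g(y) = y (g(y) = y + 0 = y)
-44820 + g(h(15, 11)) = -44820 + 11 = -44809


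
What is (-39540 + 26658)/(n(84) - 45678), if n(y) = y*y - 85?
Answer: 12882/38707 ≈ 0.33281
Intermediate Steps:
n(y) = -85 + y**2 (n(y) = y**2 - 85 = -85 + y**2)
(-39540 + 26658)/(n(84) - 45678) = (-39540 + 26658)/((-85 + 84**2) - 45678) = -12882/((-85 + 7056) - 45678) = -12882/(6971 - 45678) = -12882/(-38707) = -12882*(-1/38707) = 12882/38707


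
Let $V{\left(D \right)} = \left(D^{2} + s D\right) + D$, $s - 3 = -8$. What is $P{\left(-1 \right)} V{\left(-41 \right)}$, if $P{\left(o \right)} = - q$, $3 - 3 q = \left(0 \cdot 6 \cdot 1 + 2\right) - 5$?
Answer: $-3690$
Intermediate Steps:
$s = -5$ ($s = 3 - 8 = -5$)
$V{\left(D \right)} = D^{2} - 4 D$ ($V{\left(D \right)} = \left(D^{2} - 5 D\right) + D = D^{2} - 4 D$)
$q = 2$ ($q = 1 - \frac{\left(0 \cdot 6 \cdot 1 + 2\right) - 5}{3} = 1 - \frac{\left(0 \cdot 1 + 2\right) - 5}{3} = 1 - \frac{\left(0 + 2\right) - 5}{3} = 1 - \frac{2 - 5}{3} = 1 - -1 = 1 + 1 = 2$)
$P{\left(o \right)} = -2$ ($P{\left(o \right)} = \left(-1\right) 2 = -2$)
$P{\left(-1 \right)} V{\left(-41 \right)} = - 2 \left(- 41 \left(-4 - 41\right)\right) = - 2 \left(\left(-41\right) \left(-45\right)\right) = \left(-2\right) 1845 = -3690$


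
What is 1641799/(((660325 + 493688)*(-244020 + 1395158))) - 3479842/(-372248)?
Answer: 1155680228485315175/123626186711283228 ≈ 9.3482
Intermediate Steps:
1641799/(((660325 + 493688)*(-244020 + 1395158))) - 3479842/(-372248) = 1641799/((1154013*1151138)) - 3479842*(-1/372248) = 1641799/1328428216794 + 1739921/186124 = 1155680228485315175/123626186711283228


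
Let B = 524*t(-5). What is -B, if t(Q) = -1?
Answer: 524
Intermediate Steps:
B = -524 (B = 524*(-1) = -524)
-B = -1*(-524) = 524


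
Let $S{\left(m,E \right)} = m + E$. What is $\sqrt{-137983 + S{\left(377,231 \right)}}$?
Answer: $5 i \sqrt{5495} \approx 370.64 i$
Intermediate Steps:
$S{\left(m,E \right)} = E + m$
$\sqrt{-137983 + S{\left(377,231 \right)}} = \sqrt{-137983 + \left(231 + 377\right)} = \sqrt{-137983 + 608} = \sqrt{-137375} = 5 i \sqrt{5495}$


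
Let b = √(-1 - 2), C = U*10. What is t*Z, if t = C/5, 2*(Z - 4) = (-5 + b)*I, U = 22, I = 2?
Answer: -44 + 44*I*√3 ≈ -44.0 + 76.21*I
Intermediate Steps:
C = 220 (C = 22*10 = 220)
b = I*√3 (b = √(-3) = I*√3 ≈ 1.732*I)
Z = -1 + I*√3 (Z = 4 + ((-5 + I*√3)*2)/2 = 4 + (-10 + 2*I*√3)/2 = 4 + (-5 + I*√3) = -1 + I*√3 ≈ -1.0 + 1.732*I)
t = 44 (t = 220/5 = 220*(⅕) = 44)
t*Z = 44*(-1 + I*√3) = -44 + 44*I*√3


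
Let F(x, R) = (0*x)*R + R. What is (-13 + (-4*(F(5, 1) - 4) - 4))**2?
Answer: 25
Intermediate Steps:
F(x, R) = R (F(x, R) = 0*R + R = 0 + R = R)
(-13 + (-4*(F(5, 1) - 4) - 4))**2 = (-13 + (-4*(1 - 4) - 4))**2 = (-13 + (-4*(-3) - 4))**2 = (-13 + (12 - 4))**2 = (-13 + 8)**2 = (-5)**2 = 25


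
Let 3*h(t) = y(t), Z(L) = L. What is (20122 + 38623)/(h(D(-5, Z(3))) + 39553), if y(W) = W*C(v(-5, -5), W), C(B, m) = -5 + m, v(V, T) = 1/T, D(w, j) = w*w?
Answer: 176235/119159 ≈ 1.4790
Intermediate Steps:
D(w, j) = w**2
y(W) = W*(-5 + W)
h(t) = t*(-5 + t)/3 (h(t) = (t*(-5 + t))/3 = t*(-5 + t)/3)
(20122 + 38623)/(h(D(-5, Z(3))) + 39553) = (20122 + 38623)/((1/3)*(-5)**2*(-5 + (-5)**2) + 39553) = 58745/((1/3)*25*(-5 + 25) + 39553) = 58745/((1/3)*25*20 + 39553) = 58745/(500/3 + 39553) = 58745/(119159/3) = 58745*(3/119159) = 176235/119159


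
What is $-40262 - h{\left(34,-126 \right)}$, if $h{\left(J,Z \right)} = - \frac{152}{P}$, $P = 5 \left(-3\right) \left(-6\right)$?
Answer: $- \frac{1811714}{45} \approx -40260.0$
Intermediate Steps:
$P = 90$ ($P = \left(-15\right) \left(-6\right) = 90$)
$h{\left(J,Z \right)} = - \frac{76}{45}$ ($h{\left(J,Z \right)} = - \frac{152}{90} = \left(-152\right) \frac{1}{90} = - \frac{76}{45}$)
$-40262 - h{\left(34,-126 \right)} = -40262 - - \frac{76}{45} = -40262 + \frac{76}{45} = - \frac{1811714}{45}$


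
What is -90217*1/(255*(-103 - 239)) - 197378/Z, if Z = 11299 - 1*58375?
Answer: 894182953/171062415 ≈ 5.2272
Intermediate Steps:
Z = -47076 (Z = 11299 - 58375 = -47076)
-90217*1/(255*(-103 - 239)) - 197378/Z = -90217*1/(255*(-103 - 239)) - 197378/(-47076) = -90217/((-342*255)) - 197378*(-1/47076) = -90217/(-87210) + 98689/23538 = -90217*(-1/87210) + 98689/23538 = 90217/87210 + 98689/23538 = 894182953/171062415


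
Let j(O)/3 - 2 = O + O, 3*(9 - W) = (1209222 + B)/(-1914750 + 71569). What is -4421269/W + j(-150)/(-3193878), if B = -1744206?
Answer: -4337924573725636808/8735416556213 ≈ -4.9659e+5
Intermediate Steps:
W = 16410301/1843181 (W = 9 - (1209222 - 1744206)/(3*(-1914750 + 71569)) = 9 - (-178328)/(-1843181) = 9 - (-178328)*(-1)/1843181 = 9 - 1/3*534984/1843181 = 9 - 178328/1843181 = 16410301/1843181 ≈ 8.9032)
j(O) = 6 + 6*O (j(O) = 6 + 3*(O + O) = 6 + 3*(2*O) = 6 + 6*O)
-4421269/W + j(-150)/(-3193878) = -4421269/16410301/1843181 + (6 + 6*(-150))/(-3193878) = -4421269*1843181/16410301 + (6 - 900)*(-1/3193878) = -8149199016689/16410301 - 894*(-1/3193878) = -8149199016689/16410301 + 149/532313 = -4337924573725636808/8735416556213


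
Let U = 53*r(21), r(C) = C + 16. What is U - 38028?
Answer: -36067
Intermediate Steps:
r(C) = 16 + C
U = 1961 (U = 53*(16 + 21) = 53*37 = 1961)
U - 38028 = 1961 - 38028 = -36067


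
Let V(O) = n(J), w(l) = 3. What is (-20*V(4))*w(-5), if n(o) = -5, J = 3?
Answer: 300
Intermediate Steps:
V(O) = -5
(-20*V(4))*w(-5) = -20*(-5)*3 = 100*3 = 300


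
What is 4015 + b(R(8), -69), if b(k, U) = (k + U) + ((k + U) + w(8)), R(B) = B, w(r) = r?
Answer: 3901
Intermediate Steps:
b(k, U) = 8 + 2*U + 2*k (b(k, U) = (k + U) + ((k + U) + 8) = (U + k) + ((U + k) + 8) = (U + k) + (8 + U + k) = 8 + 2*U + 2*k)
4015 + b(R(8), -69) = 4015 + (8 + 2*(-69) + 2*8) = 4015 + (8 - 138 + 16) = 4015 - 114 = 3901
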